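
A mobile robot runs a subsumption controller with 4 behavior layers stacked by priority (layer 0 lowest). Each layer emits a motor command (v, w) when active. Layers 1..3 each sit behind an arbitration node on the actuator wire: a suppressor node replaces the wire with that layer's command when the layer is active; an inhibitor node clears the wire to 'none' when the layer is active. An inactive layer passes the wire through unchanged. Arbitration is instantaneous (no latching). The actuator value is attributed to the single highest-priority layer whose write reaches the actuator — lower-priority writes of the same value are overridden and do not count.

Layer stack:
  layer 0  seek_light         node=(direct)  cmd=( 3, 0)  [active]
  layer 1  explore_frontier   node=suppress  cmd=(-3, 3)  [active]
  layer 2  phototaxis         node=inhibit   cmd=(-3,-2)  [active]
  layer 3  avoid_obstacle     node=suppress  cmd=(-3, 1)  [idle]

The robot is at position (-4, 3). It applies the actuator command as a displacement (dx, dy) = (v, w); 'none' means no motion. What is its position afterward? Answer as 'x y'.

L0 seek_light: active, feeds wire = (3, 0)
L1 explore_frontier: active, suppressor → wire = (-3, 3)
L2 phototaxis: active, inhibitor → wire = none
L3 avoid_obstacle: idle → wire stays none
actuator = none
position: (-4, 3) + none = (-4, 3)

-4 3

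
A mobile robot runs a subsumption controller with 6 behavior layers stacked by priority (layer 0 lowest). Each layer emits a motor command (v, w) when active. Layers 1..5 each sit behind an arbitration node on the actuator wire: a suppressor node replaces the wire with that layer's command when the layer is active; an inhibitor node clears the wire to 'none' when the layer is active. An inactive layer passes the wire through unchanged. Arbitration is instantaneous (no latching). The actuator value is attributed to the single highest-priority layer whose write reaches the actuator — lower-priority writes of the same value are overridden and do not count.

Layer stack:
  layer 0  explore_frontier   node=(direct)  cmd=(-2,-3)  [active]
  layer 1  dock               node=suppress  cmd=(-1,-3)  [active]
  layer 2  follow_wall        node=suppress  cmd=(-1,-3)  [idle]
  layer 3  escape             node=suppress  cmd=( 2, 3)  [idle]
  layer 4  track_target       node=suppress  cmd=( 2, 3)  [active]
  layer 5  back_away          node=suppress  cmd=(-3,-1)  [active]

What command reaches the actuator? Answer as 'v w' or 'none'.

-3 -1

layer 0 (explore_frontier) active — direct: (-2, -3)
layer 1 (dock) active — suppresses: (-1, -3)
layer 2 (follow_wall) idle — unchanged: (-1, -3)
layer 3 (escape) idle — unchanged: (-1, -3)
layer 4 (track_target) active — suppresses: (2, 3)
layer 5 (back_away) active — suppresses: (-3, -1)
→ actuator (-3, -1)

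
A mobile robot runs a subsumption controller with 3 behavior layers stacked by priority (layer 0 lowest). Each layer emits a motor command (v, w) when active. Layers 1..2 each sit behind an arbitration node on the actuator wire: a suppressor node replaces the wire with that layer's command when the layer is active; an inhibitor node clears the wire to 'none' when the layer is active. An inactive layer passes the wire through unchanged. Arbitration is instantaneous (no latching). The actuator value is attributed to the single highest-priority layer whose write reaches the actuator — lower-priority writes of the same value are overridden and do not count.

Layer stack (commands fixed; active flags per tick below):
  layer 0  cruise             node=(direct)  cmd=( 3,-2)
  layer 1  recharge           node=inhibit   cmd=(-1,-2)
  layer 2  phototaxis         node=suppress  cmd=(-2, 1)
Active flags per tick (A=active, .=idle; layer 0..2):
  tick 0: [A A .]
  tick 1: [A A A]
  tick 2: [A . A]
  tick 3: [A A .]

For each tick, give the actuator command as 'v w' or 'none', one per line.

none
-2 1
-2 1
none

tick 0:
  L0 cruise: active, feeds wire = (3, -2)
  L1 recharge: active, inhibitor → wire = none
  L2 phototaxis: idle → wire stays none
  actuator = none
tick 1:
  L0 cruise: active, feeds wire = (3, -2)
  L1 recharge: active, inhibitor → wire = none
  L2 phototaxis: active, suppressor → wire = (-2, 1)
  actuator = (-2, 1)
tick 2:
  L0 cruise: active, feeds wire = (3, -2)
  L1 recharge: idle → wire stays (3, -2)
  L2 phototaxis: active, suppressor → wire = (-2, 1)
  actuator = (-2, 1)
tick 3:
  L0 cruise: active, feeds wire = (3, -2)
  L1 recharge: active, inhibitor → wire = none
  L2 phototaxis: idle → wire stays none
  actuator = none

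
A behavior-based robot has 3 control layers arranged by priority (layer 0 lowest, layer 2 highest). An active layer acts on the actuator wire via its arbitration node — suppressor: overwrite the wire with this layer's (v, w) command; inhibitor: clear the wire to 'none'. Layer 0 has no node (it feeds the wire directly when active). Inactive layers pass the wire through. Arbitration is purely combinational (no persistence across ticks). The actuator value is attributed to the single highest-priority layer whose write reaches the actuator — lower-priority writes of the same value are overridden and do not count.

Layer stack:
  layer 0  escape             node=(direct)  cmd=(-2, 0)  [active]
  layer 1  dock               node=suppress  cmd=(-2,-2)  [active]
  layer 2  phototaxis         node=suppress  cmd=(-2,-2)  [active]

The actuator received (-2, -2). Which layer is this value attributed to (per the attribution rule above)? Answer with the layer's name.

layer 0 (escape) active — direct: (-2, 0)
layer 1 (dock) active — suppresses: (-2, -2)
layer 2 (phototaxis) active — suppresses: (-2, -2)
→ actuator (-2, -2)
last writer: layer 2 = phototaxis

phototaxis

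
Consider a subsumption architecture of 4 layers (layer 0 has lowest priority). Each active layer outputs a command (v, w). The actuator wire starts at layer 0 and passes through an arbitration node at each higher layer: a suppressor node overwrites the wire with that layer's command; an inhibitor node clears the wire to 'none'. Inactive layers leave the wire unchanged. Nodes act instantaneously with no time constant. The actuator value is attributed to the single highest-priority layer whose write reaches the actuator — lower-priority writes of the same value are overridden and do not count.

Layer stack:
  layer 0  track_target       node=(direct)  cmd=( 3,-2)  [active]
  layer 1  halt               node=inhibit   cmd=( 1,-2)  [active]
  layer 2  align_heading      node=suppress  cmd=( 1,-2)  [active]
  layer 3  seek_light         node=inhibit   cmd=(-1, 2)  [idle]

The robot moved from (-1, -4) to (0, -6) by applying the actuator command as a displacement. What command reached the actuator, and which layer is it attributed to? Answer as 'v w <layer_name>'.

displacement = (0, -6) − (-1, -4) = (1, -2)
L0 track_target: active, feeds wire = (3, -2)
L1 halt: active, inhibitor → wire = none
L2 align_heading: active, suppressor → wire = (1, -2)
L3 seek_light: idle → wire stays (1, -2)
actuator = (1, -2) — from layer 2 (align_heading)

1 -2 align_heading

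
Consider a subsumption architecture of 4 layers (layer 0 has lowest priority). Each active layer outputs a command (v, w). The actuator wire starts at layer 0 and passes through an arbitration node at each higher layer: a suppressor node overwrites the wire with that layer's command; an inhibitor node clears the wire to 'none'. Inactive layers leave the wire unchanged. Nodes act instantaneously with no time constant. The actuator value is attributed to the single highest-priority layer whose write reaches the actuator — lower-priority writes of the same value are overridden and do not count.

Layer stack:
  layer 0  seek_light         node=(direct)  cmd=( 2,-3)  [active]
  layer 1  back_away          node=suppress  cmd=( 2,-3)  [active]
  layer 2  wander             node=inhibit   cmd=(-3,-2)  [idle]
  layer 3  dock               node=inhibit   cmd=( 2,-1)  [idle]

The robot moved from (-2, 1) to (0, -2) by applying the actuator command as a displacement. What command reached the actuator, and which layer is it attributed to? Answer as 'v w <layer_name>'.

2 -3 back_away

displacement = (0, -2) − (-2, 1) = (2, -3)
layer 0 (seek_light) active — direct: (2, -3)
layer 1 (back_away) active — suppresses: (2, -3)
layer 2 (wander) idle — unchanged: (2, -3)
layer 3 (dock) idle — unchanged: (2, -3)
→ actuator (2, -3) — from layer 1 (back_away)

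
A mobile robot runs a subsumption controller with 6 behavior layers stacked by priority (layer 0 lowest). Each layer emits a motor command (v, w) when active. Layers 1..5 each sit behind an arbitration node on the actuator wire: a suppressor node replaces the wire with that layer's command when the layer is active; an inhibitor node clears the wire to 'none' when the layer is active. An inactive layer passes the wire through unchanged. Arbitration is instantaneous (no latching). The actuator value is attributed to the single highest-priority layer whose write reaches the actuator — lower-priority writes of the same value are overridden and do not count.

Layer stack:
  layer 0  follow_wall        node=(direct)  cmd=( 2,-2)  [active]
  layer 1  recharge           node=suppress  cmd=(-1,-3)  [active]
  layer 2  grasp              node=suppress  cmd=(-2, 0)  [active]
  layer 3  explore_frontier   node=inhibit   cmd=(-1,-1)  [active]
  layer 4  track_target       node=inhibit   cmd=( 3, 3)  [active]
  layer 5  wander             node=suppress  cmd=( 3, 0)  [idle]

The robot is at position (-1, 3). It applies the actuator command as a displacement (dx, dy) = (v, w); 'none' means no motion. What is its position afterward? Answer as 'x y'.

[0] follow_wall on; wire := (2, -2)
[1] recharge on (suppress); wire := (-1, -3)
[2] grasp on (suppress); wire := (-2, 0)
[3] explore_frontier on (inhibit); wire := none
[4] track_target on (inhibit); wire := none
[5] wander off; pass none
output none
position: (-1, 3) + none = (-1, 3)

-1 3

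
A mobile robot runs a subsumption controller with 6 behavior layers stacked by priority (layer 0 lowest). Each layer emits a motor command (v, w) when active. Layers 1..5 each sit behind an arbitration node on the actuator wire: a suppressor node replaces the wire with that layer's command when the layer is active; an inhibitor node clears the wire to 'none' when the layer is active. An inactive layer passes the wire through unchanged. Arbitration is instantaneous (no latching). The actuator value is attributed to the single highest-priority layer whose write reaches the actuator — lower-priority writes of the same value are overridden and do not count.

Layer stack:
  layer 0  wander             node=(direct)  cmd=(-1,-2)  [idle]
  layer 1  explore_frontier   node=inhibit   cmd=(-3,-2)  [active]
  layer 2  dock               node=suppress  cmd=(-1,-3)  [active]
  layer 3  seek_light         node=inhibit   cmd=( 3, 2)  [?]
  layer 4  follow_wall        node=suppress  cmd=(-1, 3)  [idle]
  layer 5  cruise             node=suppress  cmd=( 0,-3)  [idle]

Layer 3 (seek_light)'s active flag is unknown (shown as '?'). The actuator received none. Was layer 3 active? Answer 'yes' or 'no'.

yes

If layer 3 is active=yes:
  actuator would be none
If layer 3 is active=no:
  actuator would be (-1, -3)
Observed none, so layer 3 was active.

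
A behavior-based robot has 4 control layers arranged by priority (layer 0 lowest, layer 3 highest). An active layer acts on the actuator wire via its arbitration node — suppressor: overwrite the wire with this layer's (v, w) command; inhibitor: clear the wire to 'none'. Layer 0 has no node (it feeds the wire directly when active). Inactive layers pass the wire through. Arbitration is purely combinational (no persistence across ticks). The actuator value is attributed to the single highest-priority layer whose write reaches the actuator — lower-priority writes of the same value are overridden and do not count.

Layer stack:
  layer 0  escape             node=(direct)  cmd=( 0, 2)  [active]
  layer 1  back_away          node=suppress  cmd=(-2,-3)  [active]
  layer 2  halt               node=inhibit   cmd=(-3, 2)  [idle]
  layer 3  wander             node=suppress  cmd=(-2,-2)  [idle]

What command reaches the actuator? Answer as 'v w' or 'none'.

-2 -3

layer 0 (escape) active — direct: (0, 2)
layer 1 (back_away) active — suppresses: (-2, -3)
layer 2 (halt) idle — unchanged: (-2, -3)
layer 3 (wander) idle — unchanged: (-2, -3)
→ actuator (-2, -3)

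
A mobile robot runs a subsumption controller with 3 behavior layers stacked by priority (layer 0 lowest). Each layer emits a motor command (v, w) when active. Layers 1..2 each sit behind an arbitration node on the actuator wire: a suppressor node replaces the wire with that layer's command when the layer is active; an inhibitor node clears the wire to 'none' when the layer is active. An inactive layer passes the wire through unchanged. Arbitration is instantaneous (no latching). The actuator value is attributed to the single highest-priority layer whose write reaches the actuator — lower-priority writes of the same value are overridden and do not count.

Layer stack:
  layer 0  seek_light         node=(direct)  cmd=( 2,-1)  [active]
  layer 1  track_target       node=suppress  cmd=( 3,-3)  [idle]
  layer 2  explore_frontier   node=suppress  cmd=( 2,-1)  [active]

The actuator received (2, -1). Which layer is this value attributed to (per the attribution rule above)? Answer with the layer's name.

[0] seek_light on; wire := (2, -1)
[1] track_target off; pass (2, -1)
[2] explore_frontier on (suppress); wire := (2, -1)
output (2, -1)
last writer: layer 2 = explore_frontier

explore_frontier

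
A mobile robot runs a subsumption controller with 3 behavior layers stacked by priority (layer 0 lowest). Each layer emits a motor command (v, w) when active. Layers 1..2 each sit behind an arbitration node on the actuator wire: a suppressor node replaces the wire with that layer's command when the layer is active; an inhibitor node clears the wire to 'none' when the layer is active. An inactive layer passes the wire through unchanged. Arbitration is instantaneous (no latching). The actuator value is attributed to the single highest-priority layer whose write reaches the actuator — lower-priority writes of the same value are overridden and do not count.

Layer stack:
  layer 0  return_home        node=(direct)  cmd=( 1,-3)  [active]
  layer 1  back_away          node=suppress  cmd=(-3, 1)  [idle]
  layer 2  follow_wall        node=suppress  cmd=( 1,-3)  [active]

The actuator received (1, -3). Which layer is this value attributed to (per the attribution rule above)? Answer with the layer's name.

follow_wall

layer 0 (return_home) active — direct: (1, -3)
layer 1 (back_away) idle — unchanged: (1, -3)
layer 2 (follow_wall) active — suppresses: (1, -3)
→ actuator (1, -3)
last writer: layer 2 = follow_wall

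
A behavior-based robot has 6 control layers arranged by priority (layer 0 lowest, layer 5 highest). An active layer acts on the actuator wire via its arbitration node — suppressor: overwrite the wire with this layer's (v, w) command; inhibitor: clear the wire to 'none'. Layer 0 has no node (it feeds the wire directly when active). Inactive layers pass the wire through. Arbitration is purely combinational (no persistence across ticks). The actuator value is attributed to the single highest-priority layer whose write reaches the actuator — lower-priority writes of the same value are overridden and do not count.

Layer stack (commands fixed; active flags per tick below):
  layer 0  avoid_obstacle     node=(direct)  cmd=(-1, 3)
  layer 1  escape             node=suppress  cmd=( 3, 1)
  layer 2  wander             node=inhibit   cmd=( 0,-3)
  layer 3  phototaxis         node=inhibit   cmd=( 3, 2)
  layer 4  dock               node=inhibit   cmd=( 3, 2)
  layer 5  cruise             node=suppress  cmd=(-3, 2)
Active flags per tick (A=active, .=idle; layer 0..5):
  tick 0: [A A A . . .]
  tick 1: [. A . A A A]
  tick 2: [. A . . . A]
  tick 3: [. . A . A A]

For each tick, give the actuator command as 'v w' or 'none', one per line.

tick 0:
  L0 avoid_obstacle: active, feeds wire = (-1, 3)
  L1 escape: active, suppressor → wire = (3, 1)
  L2 wander: active, inhibitor → wire = none
  L3 phototaxis: idle → wire stays none
  L4 dock: idle → wire stays none
  L5 cruise: idle → wire stays none
  actuator = none
tick 1:
  L0 avoid_obstacle: idle → wire = none
  L1 escape: active, suppressor → wire = (3, 1)
  L2 wander: idle → wire stays (3, 1)
  L3 phototaxis: active, inhibitor → wire = none
  L4 dock: active, inhibitor → wire = none
  L5 cruise: active, suppressor → wire = (-3, 2)
  actuator = (-3, 2)
tick 2:
  L0 avoid_obstacle: idle → wire = none
  L1 escape: active, suppressor → wire = (3, 1)
  L2 wander: idle → wire stays (3, 1)
  L3 phototaxis: idle → wire stays (3, 1)
  L4 dock: idle → wire stays (3, 1)
  L5 cruise: active, suppressor → wire = (-3, 2)
  actuator = (-3, 2)
tick 3:
  L0 avoid_obstacle: idle → wire = none
  L1 escape: idle → wire stays none
  L2 wander: active, inhibitor → wire = none
  L3 phototaxis: idle → wire stays none
  L4 dock: active, inhibitor → wire = none
  L5 cruise: active, suppressor → wire = (-3, 2)
  actuator = (-3, 2)

none
-3 2
-3 2
-3 2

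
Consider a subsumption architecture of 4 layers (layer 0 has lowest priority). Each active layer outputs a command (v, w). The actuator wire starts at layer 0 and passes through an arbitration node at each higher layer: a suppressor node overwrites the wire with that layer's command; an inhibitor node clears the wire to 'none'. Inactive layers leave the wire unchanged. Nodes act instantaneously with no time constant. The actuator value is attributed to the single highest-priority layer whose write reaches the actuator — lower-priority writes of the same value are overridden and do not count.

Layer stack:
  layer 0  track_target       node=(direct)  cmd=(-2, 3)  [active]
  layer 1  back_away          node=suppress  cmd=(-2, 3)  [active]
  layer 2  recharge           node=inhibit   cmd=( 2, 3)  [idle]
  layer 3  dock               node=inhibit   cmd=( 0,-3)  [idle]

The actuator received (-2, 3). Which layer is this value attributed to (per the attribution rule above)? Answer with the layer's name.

back_away

L0 track_target: active, feeds wire = (-2, 3)
L1 back_away: active, suppressor → wire = (-2, 3)
L2 recharge: idle → wire stays (-2, 3)
L3 dock: idle → wire stays (-2, 3)
actuator = (-2, 3)
last writer: layer 1 = back_away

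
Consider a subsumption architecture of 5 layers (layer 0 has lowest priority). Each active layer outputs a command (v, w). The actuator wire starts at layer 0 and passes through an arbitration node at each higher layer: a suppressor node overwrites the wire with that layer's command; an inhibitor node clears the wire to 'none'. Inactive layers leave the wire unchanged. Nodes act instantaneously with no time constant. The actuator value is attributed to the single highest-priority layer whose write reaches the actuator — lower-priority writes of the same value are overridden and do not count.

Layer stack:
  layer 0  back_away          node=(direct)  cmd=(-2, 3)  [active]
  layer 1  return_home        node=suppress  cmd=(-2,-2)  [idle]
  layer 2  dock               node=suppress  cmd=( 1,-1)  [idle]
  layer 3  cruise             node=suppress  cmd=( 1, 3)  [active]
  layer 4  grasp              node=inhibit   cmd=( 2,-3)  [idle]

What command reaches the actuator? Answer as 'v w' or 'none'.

[0] back_away on; wire := (-2, 3)
[1] return_home off; pass (-2, 3)
[2] dock off; pass (-2, 3)
[3] cruise on (suppress); wire := (1, 3)
[4] grasp off; pass (1, 3)
output (1, 3)

1 3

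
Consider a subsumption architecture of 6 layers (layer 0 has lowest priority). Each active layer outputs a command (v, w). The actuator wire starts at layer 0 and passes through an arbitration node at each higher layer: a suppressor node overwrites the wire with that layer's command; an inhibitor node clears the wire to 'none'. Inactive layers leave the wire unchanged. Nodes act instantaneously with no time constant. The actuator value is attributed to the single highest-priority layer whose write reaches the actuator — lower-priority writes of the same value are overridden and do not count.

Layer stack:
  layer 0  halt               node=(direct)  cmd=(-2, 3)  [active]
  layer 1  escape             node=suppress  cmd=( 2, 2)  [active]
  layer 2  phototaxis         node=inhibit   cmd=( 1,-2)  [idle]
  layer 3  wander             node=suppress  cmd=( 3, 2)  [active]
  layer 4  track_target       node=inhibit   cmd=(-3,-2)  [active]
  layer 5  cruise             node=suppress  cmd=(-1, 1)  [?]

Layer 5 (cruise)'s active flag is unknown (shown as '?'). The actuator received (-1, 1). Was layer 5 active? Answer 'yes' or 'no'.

If layer 5 is active=yes:
  actuator would be (-1, 1)
If layer 5 is active=no:
  actuator would be none
Observed (-1, 1), so layer 5 was active.

yes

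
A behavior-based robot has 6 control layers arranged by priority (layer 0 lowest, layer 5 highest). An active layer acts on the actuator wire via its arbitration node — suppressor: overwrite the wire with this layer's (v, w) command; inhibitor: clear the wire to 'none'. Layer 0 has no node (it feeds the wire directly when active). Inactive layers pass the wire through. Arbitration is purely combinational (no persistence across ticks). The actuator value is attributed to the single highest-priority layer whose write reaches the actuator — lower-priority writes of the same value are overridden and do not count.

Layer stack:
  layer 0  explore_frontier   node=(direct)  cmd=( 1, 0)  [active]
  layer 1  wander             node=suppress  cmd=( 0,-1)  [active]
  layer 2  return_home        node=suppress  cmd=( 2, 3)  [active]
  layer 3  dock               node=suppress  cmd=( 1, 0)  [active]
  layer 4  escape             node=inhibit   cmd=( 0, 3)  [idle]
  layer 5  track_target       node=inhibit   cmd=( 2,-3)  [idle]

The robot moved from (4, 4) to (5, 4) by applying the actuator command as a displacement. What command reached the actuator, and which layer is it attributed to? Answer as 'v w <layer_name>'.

displacement = (5, 4) − (4, 4) = (1, 0)
[0] explore_frontier on; wire := (1, 0)
[1] wander on (suppress); wire := (0, -1)
[2] return_home on (suppress); wire := (2, 3)
[3] dock on (suppress); wire := (1, 0)
[4] escape off; pass (1, 0)
[5] track_target off; pass (1, 0)
output (1, 0) — from layer 3 (dock)

1 0 dock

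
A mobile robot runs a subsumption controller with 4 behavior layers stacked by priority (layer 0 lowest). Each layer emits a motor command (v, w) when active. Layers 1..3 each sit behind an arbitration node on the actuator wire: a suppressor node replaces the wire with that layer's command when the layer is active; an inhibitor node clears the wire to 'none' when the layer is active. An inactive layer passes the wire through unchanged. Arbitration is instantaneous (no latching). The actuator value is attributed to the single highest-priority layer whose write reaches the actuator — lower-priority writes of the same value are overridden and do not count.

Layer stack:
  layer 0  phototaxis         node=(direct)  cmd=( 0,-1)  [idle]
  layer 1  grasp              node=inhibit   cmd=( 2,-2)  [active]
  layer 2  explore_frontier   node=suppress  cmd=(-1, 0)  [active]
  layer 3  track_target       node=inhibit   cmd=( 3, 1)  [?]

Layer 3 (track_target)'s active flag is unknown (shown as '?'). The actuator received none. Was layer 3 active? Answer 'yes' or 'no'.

If layer 3 is active=yes:
  actuator would be none
If layer 3 is active=no:
  actuator would be (-1, 0)
Observed none, so layer 3 was active.

yes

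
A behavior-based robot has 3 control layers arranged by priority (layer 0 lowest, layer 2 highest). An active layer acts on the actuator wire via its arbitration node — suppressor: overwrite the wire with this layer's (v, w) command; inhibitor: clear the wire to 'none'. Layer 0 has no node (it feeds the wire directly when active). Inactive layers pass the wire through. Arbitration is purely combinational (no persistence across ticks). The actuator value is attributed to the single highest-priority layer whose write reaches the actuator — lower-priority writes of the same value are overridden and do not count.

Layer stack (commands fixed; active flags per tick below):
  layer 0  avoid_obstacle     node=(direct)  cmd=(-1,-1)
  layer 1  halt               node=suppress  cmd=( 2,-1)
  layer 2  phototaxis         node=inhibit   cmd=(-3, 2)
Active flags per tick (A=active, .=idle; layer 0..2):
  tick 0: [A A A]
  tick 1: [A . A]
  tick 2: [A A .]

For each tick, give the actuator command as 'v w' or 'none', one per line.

tick 0:
  L0 avoid_obstacle: active, feeds wire = (-1, -1)
  L1 halt: active, suppressor → wire = (2, -1)
  L2 phototaxis: active, inhibitor → wire = none
  actuator = none
tick 1:
  L0 avoid_obstacle: active, feeds wire = (-1, -1)
  L1 halt: idle → wire stays (-1, -1)
  L2 phototaxis: active, inhibitor → wire = none
  actuator = none
tick 2:
  L0 avoid_obstacle: active, feeds wire = (-1, -1)
  L1 halt: active, suppressor → wire = (2, -1)
  L2 phototaxis: idle → wire stays (2, -1)
  actuator = (2, -1)

none
none
2 -1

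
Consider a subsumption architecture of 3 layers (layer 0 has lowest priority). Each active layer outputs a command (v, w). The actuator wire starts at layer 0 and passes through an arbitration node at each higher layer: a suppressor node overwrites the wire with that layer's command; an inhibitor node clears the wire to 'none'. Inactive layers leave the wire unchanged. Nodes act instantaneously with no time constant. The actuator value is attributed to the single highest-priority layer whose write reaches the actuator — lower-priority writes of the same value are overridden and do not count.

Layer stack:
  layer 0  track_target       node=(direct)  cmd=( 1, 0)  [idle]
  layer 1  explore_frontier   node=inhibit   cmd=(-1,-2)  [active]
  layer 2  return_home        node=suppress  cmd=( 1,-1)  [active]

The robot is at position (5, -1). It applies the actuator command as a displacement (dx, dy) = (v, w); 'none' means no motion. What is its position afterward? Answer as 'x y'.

L0 track_target: idle → wire = none
L1 explore_frontier: active, inhibitor → wire = none
L2 return_home: active, suppressor → wire = (1, -1)
actuator = (1, -1)
position: (5, -1) + (1, -1) = (6, -2)

6 -2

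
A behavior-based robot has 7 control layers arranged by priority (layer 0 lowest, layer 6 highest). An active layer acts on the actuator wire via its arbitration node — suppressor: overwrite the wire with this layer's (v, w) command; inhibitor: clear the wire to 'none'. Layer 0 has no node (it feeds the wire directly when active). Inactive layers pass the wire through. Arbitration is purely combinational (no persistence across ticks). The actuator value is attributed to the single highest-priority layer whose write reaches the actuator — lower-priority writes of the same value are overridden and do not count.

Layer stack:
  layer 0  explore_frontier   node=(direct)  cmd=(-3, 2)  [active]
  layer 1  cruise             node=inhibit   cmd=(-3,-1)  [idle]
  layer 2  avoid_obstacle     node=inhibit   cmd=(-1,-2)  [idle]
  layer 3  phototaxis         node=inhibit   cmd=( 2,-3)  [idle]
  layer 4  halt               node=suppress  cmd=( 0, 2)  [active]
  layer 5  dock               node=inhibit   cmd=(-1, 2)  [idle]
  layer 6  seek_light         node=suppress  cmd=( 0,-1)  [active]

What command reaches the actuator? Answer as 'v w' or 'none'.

0 -1

L0 explore_frontier: active, feeds wire = (-3, 2)
L1 cruise: idle → wire stays (-3, 2)
L2 avoid_obstacle: idle → wire stays (-3, 2)
L3 phototaxis: idle → wire stays (-3, 2)
L4 halt: active, suppressor → wire = (0, 2)
L5 dock: idle → wire stays (0, 2)
L6 seek_light: active, suppressor → wire = (0, -1)
actuator = (0, -1)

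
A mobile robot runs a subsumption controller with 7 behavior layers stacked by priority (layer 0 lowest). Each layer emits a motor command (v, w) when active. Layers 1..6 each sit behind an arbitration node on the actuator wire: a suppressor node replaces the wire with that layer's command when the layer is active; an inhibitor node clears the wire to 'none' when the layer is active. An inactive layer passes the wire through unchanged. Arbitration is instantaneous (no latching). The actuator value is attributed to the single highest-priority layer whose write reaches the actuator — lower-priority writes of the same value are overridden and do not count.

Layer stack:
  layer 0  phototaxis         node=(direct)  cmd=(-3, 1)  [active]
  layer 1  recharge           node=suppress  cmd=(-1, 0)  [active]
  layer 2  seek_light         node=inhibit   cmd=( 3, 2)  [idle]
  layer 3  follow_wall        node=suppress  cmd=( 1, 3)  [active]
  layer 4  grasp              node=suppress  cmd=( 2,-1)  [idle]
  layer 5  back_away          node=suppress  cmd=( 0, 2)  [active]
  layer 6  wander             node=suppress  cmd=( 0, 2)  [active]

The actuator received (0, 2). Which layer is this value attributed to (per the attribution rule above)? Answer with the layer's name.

L0 phototaxis: active, feeds wire = (-3, 1)
L1 recharge: active, suppressor → wire = (-1, 0)
L2 seek_light: idle → wire stays (-1, 0)
L3 follow_wall: active, suppressor → wire = (1, 3)
L4 grasp: idle → wire stays (1, 3)
L5 back_away: active, suppressor → wire = (0, 2)
L6 wander: active, suppressor → wire = (0, 2)
actuator = (0, 2)
last writer: layer 6 = wander

wander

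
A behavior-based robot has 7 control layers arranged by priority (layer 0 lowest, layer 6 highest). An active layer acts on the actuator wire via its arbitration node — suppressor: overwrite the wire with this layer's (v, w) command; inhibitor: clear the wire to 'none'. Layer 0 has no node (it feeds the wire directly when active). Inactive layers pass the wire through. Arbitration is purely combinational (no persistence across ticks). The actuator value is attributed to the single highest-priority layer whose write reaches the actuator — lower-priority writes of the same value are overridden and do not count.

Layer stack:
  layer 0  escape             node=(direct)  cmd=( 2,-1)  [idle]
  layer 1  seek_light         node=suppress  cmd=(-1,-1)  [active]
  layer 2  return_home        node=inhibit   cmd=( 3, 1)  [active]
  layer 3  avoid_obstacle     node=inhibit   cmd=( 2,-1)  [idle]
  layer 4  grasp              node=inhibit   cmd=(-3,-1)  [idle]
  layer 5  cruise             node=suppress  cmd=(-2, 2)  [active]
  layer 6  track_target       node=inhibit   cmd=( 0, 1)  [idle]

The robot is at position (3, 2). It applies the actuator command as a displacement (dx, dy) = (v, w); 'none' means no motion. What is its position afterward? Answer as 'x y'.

[0] escape off; wire := none
[1] seek_light on (suppress); wire := (-1, -1)
[2] return_home on (inhibit); wire := none
[3] avoid_obstacle off; pass none
[4] grasp off; pass none
[5] cruise on (suppress); wire := (-2, 2)
[6] track_target off; pass (-2, 2)
output (-2, 2)
position: (3, 2) + (-2, 2) = (1, 4)

1 4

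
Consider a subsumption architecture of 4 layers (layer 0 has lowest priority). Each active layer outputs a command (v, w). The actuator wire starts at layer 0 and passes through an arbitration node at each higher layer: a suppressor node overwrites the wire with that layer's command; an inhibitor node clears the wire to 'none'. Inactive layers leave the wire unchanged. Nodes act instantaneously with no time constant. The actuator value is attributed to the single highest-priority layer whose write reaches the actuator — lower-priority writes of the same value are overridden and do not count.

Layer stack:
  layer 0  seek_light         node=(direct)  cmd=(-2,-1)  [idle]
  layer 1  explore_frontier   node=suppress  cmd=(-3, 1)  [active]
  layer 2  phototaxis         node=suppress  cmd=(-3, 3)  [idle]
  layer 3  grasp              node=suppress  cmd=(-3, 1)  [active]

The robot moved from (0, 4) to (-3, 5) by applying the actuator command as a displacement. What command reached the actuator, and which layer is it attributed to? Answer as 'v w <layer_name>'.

displacement = (-3, 5) − (0, 4) = (-3, 1)
layer 0 (seek_light) idle — none
layer 1 (explore_frontier) active — suppresses: (-3, 1)
layer 2 (phototaxis) idle — unchanged: (-3, 1)
layer 3 (grasp) active — suppresses: (-3, 1)
→ actuator (-3, 1) — from layer 3 (grasp)

-3 1 grasp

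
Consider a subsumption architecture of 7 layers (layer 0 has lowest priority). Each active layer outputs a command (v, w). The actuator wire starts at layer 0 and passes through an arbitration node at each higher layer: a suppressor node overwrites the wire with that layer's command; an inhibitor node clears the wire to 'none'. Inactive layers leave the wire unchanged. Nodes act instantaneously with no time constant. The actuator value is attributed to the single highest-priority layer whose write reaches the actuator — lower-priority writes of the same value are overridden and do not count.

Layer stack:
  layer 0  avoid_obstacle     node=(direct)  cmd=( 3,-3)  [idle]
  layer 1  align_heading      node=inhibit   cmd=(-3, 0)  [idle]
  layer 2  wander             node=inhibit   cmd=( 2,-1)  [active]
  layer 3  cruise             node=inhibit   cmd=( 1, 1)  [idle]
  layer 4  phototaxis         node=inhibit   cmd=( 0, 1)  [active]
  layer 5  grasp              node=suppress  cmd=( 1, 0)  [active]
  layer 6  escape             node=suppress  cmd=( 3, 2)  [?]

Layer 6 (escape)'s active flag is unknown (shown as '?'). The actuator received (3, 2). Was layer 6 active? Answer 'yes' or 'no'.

If layer 6 is active=yes:
  actuator would be (3, 2)
If layer 6 is active=no:
  actuator would be (1, 0)
Observed (3, 2), so layer 6 was active.

yes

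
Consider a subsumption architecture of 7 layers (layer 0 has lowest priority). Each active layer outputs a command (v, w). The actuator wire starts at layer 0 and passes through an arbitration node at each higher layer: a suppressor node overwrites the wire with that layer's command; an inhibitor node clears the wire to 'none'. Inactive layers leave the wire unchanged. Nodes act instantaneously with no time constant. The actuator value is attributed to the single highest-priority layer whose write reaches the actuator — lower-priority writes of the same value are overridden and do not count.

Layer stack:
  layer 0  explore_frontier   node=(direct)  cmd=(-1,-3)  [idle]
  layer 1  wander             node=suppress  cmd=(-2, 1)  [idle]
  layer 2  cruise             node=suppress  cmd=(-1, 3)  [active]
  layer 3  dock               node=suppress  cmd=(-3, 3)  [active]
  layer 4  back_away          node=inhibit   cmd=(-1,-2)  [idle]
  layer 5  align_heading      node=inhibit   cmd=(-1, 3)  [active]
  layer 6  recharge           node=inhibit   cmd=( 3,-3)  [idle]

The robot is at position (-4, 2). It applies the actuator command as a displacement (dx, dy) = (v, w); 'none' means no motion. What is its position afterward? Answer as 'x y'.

-4 2

[0] explore_frontier off; wire := none
[1] wander off; pass none
[2] cruise on (suppress); wire := (-1, 3)
[3] dock on (suppress); wire := (-3, 3)
[4] back_away off; pass (-3, 3)
[5] align_heading on (inhibit); wire := none
[6] recharge off; pass none
output none
position: (-4, 2) + none = (-4, 2)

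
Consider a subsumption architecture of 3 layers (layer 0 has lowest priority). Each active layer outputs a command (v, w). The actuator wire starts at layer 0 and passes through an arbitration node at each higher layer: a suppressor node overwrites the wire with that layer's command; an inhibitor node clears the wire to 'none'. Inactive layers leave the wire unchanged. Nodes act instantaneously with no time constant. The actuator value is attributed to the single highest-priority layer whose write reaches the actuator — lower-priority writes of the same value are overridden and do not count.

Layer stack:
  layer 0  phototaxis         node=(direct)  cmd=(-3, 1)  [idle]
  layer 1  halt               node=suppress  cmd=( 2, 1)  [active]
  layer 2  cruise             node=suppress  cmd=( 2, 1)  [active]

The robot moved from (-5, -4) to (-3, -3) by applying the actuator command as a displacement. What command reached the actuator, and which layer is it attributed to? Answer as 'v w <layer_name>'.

2 1 cruise

displacement = (-3, -3) − (-5, -4) = (2, 1)
[0] phototaxis off; wire := none
[1] halt on (suppress); wire := (2, 1)
[2] cruise on (suppress); wire := (2, 1)
output (2, 1) — from layer 2 (cruise)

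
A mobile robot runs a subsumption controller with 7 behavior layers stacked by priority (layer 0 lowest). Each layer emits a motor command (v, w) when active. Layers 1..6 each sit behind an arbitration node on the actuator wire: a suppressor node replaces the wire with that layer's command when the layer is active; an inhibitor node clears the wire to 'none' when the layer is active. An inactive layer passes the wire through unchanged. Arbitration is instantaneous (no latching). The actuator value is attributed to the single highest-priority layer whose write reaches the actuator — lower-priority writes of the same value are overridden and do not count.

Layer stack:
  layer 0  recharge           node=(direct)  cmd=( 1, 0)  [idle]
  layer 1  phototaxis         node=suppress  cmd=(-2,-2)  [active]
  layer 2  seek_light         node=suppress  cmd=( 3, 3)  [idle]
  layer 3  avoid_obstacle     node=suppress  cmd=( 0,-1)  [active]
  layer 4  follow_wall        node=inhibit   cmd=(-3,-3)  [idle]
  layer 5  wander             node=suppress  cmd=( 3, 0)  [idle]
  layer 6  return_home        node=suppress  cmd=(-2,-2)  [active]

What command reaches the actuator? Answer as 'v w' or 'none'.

L0 recharge: idle → wire = none
L1 phototaxis: active, suppressor → wire = (-2, -2)
L2 seek_light: idle → wire stays (-2, -2)
L3 avoid_obstacle: active, suppressor → wire = (0, -1)
L4 follow_wall: idle → wire stays (0, -1)
L5 wander: idle → wire stays (0, -1)
L6 return_home: active, suppressor → wire = (-2, -2)
actuator = (-2, -2)

-2 -2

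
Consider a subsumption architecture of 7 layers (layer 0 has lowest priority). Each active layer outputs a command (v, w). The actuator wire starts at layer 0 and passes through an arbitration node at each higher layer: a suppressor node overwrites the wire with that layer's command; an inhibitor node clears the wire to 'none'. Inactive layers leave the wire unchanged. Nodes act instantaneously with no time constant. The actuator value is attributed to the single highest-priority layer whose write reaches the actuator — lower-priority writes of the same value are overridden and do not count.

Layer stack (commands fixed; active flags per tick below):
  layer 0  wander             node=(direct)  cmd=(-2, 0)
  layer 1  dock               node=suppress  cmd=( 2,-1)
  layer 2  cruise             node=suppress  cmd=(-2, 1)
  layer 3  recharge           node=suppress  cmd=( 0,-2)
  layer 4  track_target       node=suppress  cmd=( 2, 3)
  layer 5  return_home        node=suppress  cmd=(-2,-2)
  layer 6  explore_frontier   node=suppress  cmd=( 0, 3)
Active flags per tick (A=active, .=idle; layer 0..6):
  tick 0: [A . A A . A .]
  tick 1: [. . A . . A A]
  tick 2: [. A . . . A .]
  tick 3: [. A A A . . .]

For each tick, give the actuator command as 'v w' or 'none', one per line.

-2 -2
0 3
-2 -2
0 -2

tick 0:
  L0 wander: active, feeds wire = (-2, 0)
  L1 dock: idle → wire stays (-2, 0)
  L2 cruise: active, suppressor → wire = (-2, 1)
  L3 recharge: active, suppressor → wire = (0, -2)
  L4 track_target: idle → wire stays (0, -2)
  L5 return_home: active, suppressor → wire = (-2, -2)
  L6 explore_frontier: idle → wire stays (-2, -2)
  actuator = (-2, -2)
tick 1:
  L0 wander: idle → wire = none
  L1 dock: idle → wire stays none
  L2 cruise: active, suppressor → wire = (-2, 1)
  L3 recharge: idle → wire stays (-2, 1)
  L4 track_target: idle → wire stays (-2, 1)
  L5 return_home: active, suppressor → wire = (-2, -2)
  L6 explore_frontier: active, suppressor → wire = (0, 3)
  actuator = (0, 3)
tick 2:
  L0 wander: idle → wire = none
  L1 dock: active, suppressor → wire = (2, -1)
  L2 cruise: idle → wire stays (2, -1)
  L3 recharge: idle → wire stays (2, -1)
  L4 track_target: idle → wire stays (2, -1)
  L5 return_home: active, suppressor → wire = (-2, -2)
  L6 explore_frontier: idle → wire stays (-2, -2)
  actuator = (-2, -2)
tick 3:
  L0 wander: idle → wire = none
  L1 dock: active, suppressor → wire = (2, -1)
  L2 cruise: active, suppressor → wire = (-2, 1)
  L3 recharge: active, suppressor → wire = (0, -2)
  L4 track_target: idle → wire stays (0, -2)
  L5 return_home: idle → wire stays (0, -2)
  L6 explore_frontier: idle → wire stays (0, -2)
  actuator = (0, -2)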